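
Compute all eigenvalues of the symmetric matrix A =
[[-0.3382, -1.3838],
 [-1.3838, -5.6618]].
sigma(A) ≈ {-6, 0}

A is real symmetric, so its spectrum consists of real eigenvalues. Expanding the characteristic polynomial of the displayed matrix gives
  det(λ I - A) = p(λ) = λ^2 + (6)λ + (0).
Solving p(λ) = 0 yields eigenvalues ≈ -6, 0. (A is shown rounded to 4 decimals, so these recover the underlying integer eigenvalues to within that precision.)
Verification: the trace of A = -6 equals the sum of eigenvalues -6, and det(A) ≈ -0.0001 matches the eigenvalue product 0.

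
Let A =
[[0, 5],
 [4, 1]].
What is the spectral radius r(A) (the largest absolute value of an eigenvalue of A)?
r(A) = 5

The eigenvalues of A are the roots of its characteristic polynomial. With M = A (coefficients from the trace and determinant):
  p(λ) = det(λ I - M) = λ^2 - λ - 20.
For λ^2 - λ - 20 the discriminant is 81. It is a perfect square (9^2), so the roots are rational: λ = (1 ± 9)/2 = 5, -4.
Thus the eigenvalues (to 4 decimals) are 5 (modulus 5); -4 (modulus 4). The spectral radius is the largest modulus: r(A) = 5. (Cross-check: r(A) ≤ ||A||_2 ≈ 5.2348; equality holds whenever A is normal, though it can also hold for some non-normal A.)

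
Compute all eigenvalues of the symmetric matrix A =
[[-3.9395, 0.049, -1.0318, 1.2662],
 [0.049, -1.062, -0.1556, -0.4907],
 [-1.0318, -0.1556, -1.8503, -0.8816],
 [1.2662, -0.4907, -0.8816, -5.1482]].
sigma(A) ≈ {-6, -4, -1} (-1 with multiplicity 2)

A is real symmetric, so its spectrum consists of real eigenvalues. Expanding the characteristic polynomial of the displayed matrix gives
  det(λ I - A) = p(λ) = λ^4 + (12)λ^3 + (45)λ^2 + (58)λ + (24).
Solving p(λ) = 0 yields eigenvalues ≈ -6, -4, -1, -1. (A is shown rounded to 4 decimals, so these recover the underlying integer eigenvalues to within that precision.)
Verification: the trace of A = -12 equals the sum of eigenvalues -12, and det(A) ≈ 24.0003 matches the eigenvalue product 24.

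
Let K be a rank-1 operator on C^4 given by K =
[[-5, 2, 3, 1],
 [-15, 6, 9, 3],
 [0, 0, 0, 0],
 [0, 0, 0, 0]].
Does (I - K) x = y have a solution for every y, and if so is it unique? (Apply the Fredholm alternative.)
(I - K) is singular (det(I - K) = 0, i.e. 1 ∈ sigma(K)). (I - K) x = y is solvable iff y ⊥ ker((I - K)^*) = span{(-5, 2, 3, 1)}, i.e. iff -5y_1 + 2y_2 + 3y_3 + y_4 = 0. When solvable, the solutions are x = y + c·(1, 3, 0, 0), c arbitrary (ker(I - K) = span{(1, 3, 0, 0)}, dimension 1).

K has rank 1, so it is an outer product K = u v^T: every row of K is a multiple of one row vector. Reading off the entries, u = (1, 3, 0, 0) and v = (-5, 2, 3, 1) (row i of K equals u_i·v^T). A rank-one matrix u v^T satisfies K u = u (v·u) and kills the (3)-dimensional subspace v^⊥, so its characteristic polynomial is lambda^3 (lambda - v·u) with v·u = tr K = 1. Hence the eigenvalues of I - K are 1 (multiplicity 3) and 1 - (1) = 0, so det(I - K) = 0. (Direct check: I - K =
[[6, -2, -3, -1],
 [15, -5, -9, -3],
 [0, 0, 1, 0],
 [0, 0, 0, 1]]
has determinant 0.) So 1 is an eigenvalue of K and (I - K) is not invertible. The finite-dimensional Fredholm alternative says: either (I - K) is invertible, or ker(I - K) ≠ {0} and then range(I - K) = ker((I - K)^*)^⊥, with dim ker(I - K) = dim ker((I - K)^*). We are in the second case, so we need both kernels. Kernel of I - K: (I - K) u = u - u (v·u) = u - u = 0, so ker(I - K) = span{u} = span{(1, 3, 0, 0)} (it is exactly 1-dimensional because rank(I - K) = 3). Kernel of the adjoint: K is real, so (I - K)^* = I - K^T = I - v u^T, and (I - v u^T) v = v - v (u·v) = 0; hence ker((I - K)^*) = span{v} = span{(-5, 2, 3, 1)}. Therefore (I - K) x = y is solvable iff <y, v> = 0, i.e. iff -5y_1 + 2y_2 + 3y_3 + y_4 = 0. When this holds, K y = u (v·y) = 0, so (I - K) y = y and x = y is a particular solution; the full solution set is the line x = y + c·u = y + c·(1, 3, 0, 0), c ∈ C.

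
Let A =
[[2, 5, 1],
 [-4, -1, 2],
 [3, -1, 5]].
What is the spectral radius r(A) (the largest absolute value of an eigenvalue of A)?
r(A) ≈ 5.9827

The eigenvalues of A are the roots of its characteristic polynomial. With M = A (coefficients from the trace, the sum of principal 2x2 minors, and det A):
  p(λ) = det(λ I - M) = λ^3 - 6λ^2 + 22λ - 131.
No integer candidate from the rational root theorem (±divisors of 131) is a root, so the roots are irrational. The cubic discriminant is Δ = -290443 < 0, so there is one real root and a complex-conjugate pair. p(5) = -46 and p(6) = 1 have opposite signs, so a root lies in (5, 6); Newton's method refines it to λ ≈ 5.9827. Dividing out (λ - (5.9827)) leaves approximately λ^2 - 0.0173λ + 21.8965. For λ^2 - 0.0173λ + 21.8965 the discriminant is -87.5856. It is negative, so the remaining roots are the complex-conjugate pair λ ≈ 0.0087 ± 4.6794i. Their product equals the constant term, so |λ|^2 ≈ 21.8965 and |λ| ≈ 4.6794.
Thus the eigenvalues (to 4 decimals) are 5.9827 (modulus 5.9827); 0.0087 ± 4.6794i (modulus 4.6794). The spectral radius is the largest modulus: r(A) ≈ 5.9827. (Cross-check: r(A) ≤ ||A||_2 ≈ 6.4767; equality holds whenever A is normal, though it can also hold for some non-normal A.)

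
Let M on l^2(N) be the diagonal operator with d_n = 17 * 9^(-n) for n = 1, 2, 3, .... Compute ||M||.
||M|| = 17/9 (attained at n = 1)

For M diagonal, ||M|| = sup_n |d_n|. The sequence d_n = 17 * 9^(-n) is positive and strictly decreasing (ratio 9^(-1) < 1), so the supremum is d_1 = 17/9. Hence ||M|| = 17/9.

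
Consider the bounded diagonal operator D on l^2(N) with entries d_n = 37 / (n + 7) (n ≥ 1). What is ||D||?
||D|| = 37/8 (attained at n = 1)

For D diagonal, ||D|| = sup_n |d_n| = sup_n 37/(n + 7). This is positive and strictly decreasing in n, so the supremum is attained at n = 1: d_1 = 37/(1 + 7) = 37/8. Hence ||D|| = 37/8.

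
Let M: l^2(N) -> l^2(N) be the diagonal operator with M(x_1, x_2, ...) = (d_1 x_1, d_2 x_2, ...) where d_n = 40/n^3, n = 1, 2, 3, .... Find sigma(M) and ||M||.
sigma(M) = {40/n^3 : n ≥ 1} ∪ {0}; ||M|| = 40

A bounded diagonal operator on l^2 with diagonal entries d_n has spectrum equal to the closure of {d_n : n ≥ 1}: every d_n is an eigenvalue (with eigenvector e_n), so {d_n} ⊂ sigma(M); the spectrum is closed, so its closure is too; and for lambda not in the closure, (M - lambda I) has bounded inverse (the diagonal entries 1/(d_n - lambda) are bounded). For our sequence d_n = 40/n^3, n = 1, 2, 3, ...:
  - {d_n} = {40/n^3 : n ≥ 1}; the only limit point is 0
  - closure = {40/n^3 : n ≥ 1} ∪ {0}
For the norm: a diagonal operator has ||M|| = sup_n |d_n|. Here d_n = 40/n^3 is positive and decreasing, so sup_n |d_n| = d_1 = 40. So ||M|| = 40.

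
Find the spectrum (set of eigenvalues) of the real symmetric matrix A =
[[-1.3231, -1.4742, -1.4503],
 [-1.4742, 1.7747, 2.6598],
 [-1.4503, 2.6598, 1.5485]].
sigma(A) ≈ {-2, -1, 5}

A is real symmetric, so its spectrum consists of real eigenvalues. Expanding the characteristic polynomial of the displayed matrix gives
  det(λ I - A) = p(λ) = λ^3 + (-2)λ^2 + (-13)λ + (-10).
Solving p(λ) = 0 yields eigenvalues ≈ -2, -1, 5. (A is shown rounded to 4 decimals, so these recover the underlying integer eigenvalues to within that precision.)
Verification: the trace of A = 2 equals the sum of eigenvalues 2, and det(A) ≈ 9.9996 matches the eigenvalue product 10.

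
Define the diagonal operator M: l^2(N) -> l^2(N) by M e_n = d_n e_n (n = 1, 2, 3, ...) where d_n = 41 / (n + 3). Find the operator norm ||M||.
||M|| = 41/4 (attained at n = 1)

For M diagonal, ||M|| = sup_n |d_n| = sup_n 41/(n + 3). This is positive and strictly decreasing in n, so the supremum is attained at n = 1: d_1 = 41/(1 + 3) = 41/4. Hence ||M|| = 41/4.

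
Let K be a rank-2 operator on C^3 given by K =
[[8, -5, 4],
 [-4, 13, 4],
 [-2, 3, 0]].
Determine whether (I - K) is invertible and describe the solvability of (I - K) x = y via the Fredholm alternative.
(I - K) is invertible (det(I - K) = 60 ≠ 0), so for every y in C^3 the equation (I - K) x = y has a unique solution.

K has rank 2 and factors as K = U V^T = u1 v1^T + u2 v2^T with u1 = (-3, 3, 1), v1 = (-2, 3, 0), u2 = (-2, -2, 0), v2 = (-1, -2, -2) (multiplying out reproduces the displayed K). The nonzero eigenvalues of U V^T coincide with those of the 2 x 2 matrix G = V^T U = [[v1·u1, v1·u2], [v2·u1, v2·u2]] = [[15, -2], [-5, 6]], and by the Sylvester determinant identity det(I_3 - U V^T) = det(I_2 - V^T U) = det([[-14, 2], [5, -5]]) = (-14)(-5) - (2)(5) = 60. (Direct check: I - K =
[[-7, 5, -4],
 [4, -12, -4],
 [2, -3, 1]]
has determinant 60.) The finite-dimensional Fredholm alternative says: either (I - K) is invertible, or ker(I - K) ≠ {0} and then range(I - K) = ker((I - K)^*)^⊥, with dim ker(I - K) = dim ker((I - K)^*). Since det(I - K) ≠ 0, 1 is not an eigenvalue of K and ker(I - K) = {0}, so we are in the first case: for every y there is a unique x = (I - K)^(-1) y. (Explicitly, by the Woodbury identity, (I - U V^T)^(-1) = I + U (I_2 - G)^(-1) V^T.)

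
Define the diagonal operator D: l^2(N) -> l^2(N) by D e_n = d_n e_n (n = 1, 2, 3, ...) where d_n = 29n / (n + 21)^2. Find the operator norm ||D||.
||D|| = 29/84 (attained at n = 21)

For D diagonal, ||D|| = sup_n |d_n|. Treat f(x) = 29x / (x + 21)^2 for real x > 0. By the quotient rule, f'(x) = 29(21 - x)/(x + 21)^3, which is positive for x < 21 and negative for x > 21. So f has a unique maximum at x = 21, and since 21 is a positive integer, the supremum over n ≥ 1 is attained at n = 21: d_21 = 29·21/(21 + 21)^2 = 29·21/1764 = 29/84. Hence ||D|| = 29/84.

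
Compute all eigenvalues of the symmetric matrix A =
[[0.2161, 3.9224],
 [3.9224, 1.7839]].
sigma(A) ≈ {-3, 5}

A is real symmetric, so its spectrum consists of real eigenvalues. Expanding the characteristic polynomial of the displayed matrix gives
  det(λ I - A) = p(λ) = λ^2 + (-2)λ + (-15).
Solving p(λ) = 0 yields eigenvalues ≈ -3, 5. (A is shown rounded to 4 decimals, so these recover the underlying integer eigenvalues to within that precision.)
Verification: the trace of A = 2 equals the sum of eigenvalues 2, and det(A) ≈ -14.9997 matches the eigenvalue product -15.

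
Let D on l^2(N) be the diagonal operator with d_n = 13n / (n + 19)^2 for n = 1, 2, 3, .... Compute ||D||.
||D|| = 13/76 (attained at n = 19)

For D diagonal, ||D|| = sup_n |d_n|. Treat f(x) = 13x / (x + 19)^2 for real x > 0. By the quotient rule, f'(x) = 13(19 - x)/(x + 19)^3, which is positive for x < 19 and negative for x > 19. So f has a unique maximum at x = 19, and since 19 is a positive integer, the supremum over n ≥ 1 is attained at n = 19: d_19 = 13·19/(19 + 19)^2 = 13·19/1444 = 13/76. Hence ||D|| = 13/76.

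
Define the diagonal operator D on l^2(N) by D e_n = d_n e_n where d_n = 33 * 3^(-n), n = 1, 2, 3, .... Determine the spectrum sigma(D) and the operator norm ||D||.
sigma(D) = {33 * 3^(-n) : n ≥ 1} ∪ {0}; ||D|| = 11

A bounded diagonal operator on l^2 with diagonal entries d_n has spectrum equal to the closure of {d_n : n ≥ 1}: every d_n is an eigenvalue (with eigenvector e_n), so {d_n} ⊂ sigma(D); the spectrum is closed, so its closure is too; and for lambda not in the closure, (D - lambda I) has bounded inverse (the diagonal entries 1/(d_n - lambda) are bounded). For our sequence d_n = 33 * 3^(-n), n = 1, 2, 3, ...:
  - {d_n} = {33 * 3^(-n) : n ≥ 1}; the only limit point is 0
  - closure = {33 * 3^(-n) : n ≥ 1} ∪ {0}
For the norm: a diagonal operator has ||D|| = sup_n |d_n|. Here d_n = 33 * 3^(-n) is positive and decreasing, so sup_n |d_n| = d_1 = 33/3 = 11. So ||D|| = 11.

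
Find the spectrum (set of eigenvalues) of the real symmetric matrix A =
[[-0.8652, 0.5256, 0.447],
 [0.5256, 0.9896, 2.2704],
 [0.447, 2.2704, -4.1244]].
sigma(A) ≈ {-5, -1, 2}

A is real symmetric, so its spectrum consists of real eigenvalues. Expanding the characteristic polynomial of the displayed matrix gives
  det(λ I - A) = p(λ) = λ^3 + (4)λ^2 + (-7)λ + (-10).
Solving p(λ) = 0 yields eigenvalues ≈ -5, -1, 2. (A is shown rounded to 4 decimals, so these recover the underlying integer eigenvalues to within that precision.)
Verification: the trace of A = -4 equals the sum of eigenvalues -4, and det(A) ≈ 9.9997 matches the eigenvalue product 10.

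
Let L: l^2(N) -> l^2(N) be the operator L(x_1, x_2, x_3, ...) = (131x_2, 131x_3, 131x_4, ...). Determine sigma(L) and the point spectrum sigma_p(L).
sigma(L) = closed disk {z in C : |z| ≤ 131}; sigma_p(L) = open disk {z in C : |z| < 131}

Note L = 131·V where V is the unit left shift (V x)_k = x_{k+1}; so sigma(L) = 131·sigma(V) and ||L|| = 131||V||. ||L x||^2 = 17161sum_{k≥2} |x_k|^2 ≤ 17161||x||^2, with equality on {x : x_1 = 0}, so ||L|| = 131. For any lambda with |lambda| < 131, set r = lambda/131 (|r| < 1); the vector x = (1, r, r^2, ...) is in l^2 and satisfies L x = 131(r, r^2, ...) = lambda x, so lambda is an eigenvalue. On the boundary |lambda| = 131 the geometric series diverges, so no l^2 eigenvector exists, but these lambda lie in the approximate point spectrum. Hence sigma(L) is the closed disk of radius 131 and sigma_p(L) is the open disk.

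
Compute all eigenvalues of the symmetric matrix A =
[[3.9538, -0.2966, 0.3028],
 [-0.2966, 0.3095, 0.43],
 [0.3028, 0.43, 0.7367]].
sigma(A) ≈ {0, 1, 4}

A is real symmetric, so its spectrum consists of real eigenvalues. Expanding the characteristic polynomial of the displayed matrix gives
  det(λ I - A) = p(λ) = λ^3 + (-5)λ^2 + (4)λ + (0).
Solving p(λ) = 0 yields eigenvalues ≈ 0, 1, 4. (A is shown rounded to 4 decimals, so these recover the underlying integer eigenvalues to within that precision.)
Verification: the trace of A = 5 equals the sum of eigenvalues 5, and det(A) ≈ 0.0000 matches the eigenvalue product 0.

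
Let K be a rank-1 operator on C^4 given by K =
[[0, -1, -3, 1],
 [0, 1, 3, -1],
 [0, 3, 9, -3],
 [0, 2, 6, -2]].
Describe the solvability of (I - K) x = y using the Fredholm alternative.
(I - K) is invertible (det(I - K) = -7 ≠ 0), so for every y in C^4 the equation (I - K) x = y has a unique solution.

K has rank 1, so it is an outer product K = u v^T: every row of K is a multiple of one row vector. Reading off the entries, u = (1, -1, -3, -2) and v = (0, -1, -3, 1) (row i of K equals u_i·v^T). A rank-one matrix u v^T satisfies K u = u (v·u) and kills the (3)-dimensional subspace v^⊥, so its characteristic polynomial is lambda^3 (lambda - v·u) with v·u = tr K = 8. Hence the eigenvalues of I - K are 1 (multiplicity 3) and 1 - (8) = -7, so det(I - K) = -7. (Direct check: I - K =
[[1, 1, 3, -1],
 [0, 0, -3, 1],
 [0, -3, -8, 3],
 [0, -2, -6, 3]]
has determinant -7.) The finite-dimensional Fredholm alternative says: either (I - K) is invertible, or ker(I - K) ≠ {0} and then range(I - K) = ker((I - K)^*)^⊥, with dim ker(I - K) = dim ker((I - K)^*). Since det(I - K) ≠ 0, 1 is not an eigenvalue of K and ker(I - K) = {0}, so we are in the first case: for every y there is a unique x = (I - K)^(-1) y. Explicitly, by the Sherman–Morrison formula, (I - u v^T)^(-1) = I + u v^T/(1 - v·u), i.e. (I - K)^(-1) = I + K/(-7).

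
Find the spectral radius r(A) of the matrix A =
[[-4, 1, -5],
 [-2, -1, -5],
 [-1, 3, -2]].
r(A) = 4

The eigenvalues of A are the roots of its characteristic polynomial. With M = A (coefficients from the trace, the sum of principal 2x2 minors, and det A):
  p(λ) = det(λ I - M) = λ^3 + 7λ^2 + 26λ + 32.
By the rational root theorem any rational root is an integer divisor of 32. Testing λ = -2: p(-2) = -8 + 28 - 52 + 32 = 0, so λ = -2 is a root. Dividing out (λ + 2) leaves p(λ) = (λ + 2)(λ^2 + 5λ + 16). For λ^2 + 5λ + 16 the discriminant is -39. It is negative, so the roots are the complex-conjugate pair λ = -5/2 ± (sqrt(39)/2) i ≈ -2.5 ± 3.1225i. For a conjugate pair the product of the roots equals the constant term, so |λ|^2 = 16 and |λ| = sqrt(16) = 4.
Thus the eigenvalues (to 4 decimals) are -2.5 ± 3.1225i (modulus 4); -2 (modulus 2). The spectral radius is the largest modulus: r(A) = 4. (Cross-check: r(A) ≤ ||A||_2 ≈ 8.6281; equality holds whenever A is normal, though it can also hold for some non-normal A.)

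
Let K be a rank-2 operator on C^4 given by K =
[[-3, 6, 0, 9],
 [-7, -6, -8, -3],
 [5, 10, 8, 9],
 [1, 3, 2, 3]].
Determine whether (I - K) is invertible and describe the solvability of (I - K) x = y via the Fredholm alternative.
(I - K) is invertible (det(I - K) = 46 ≠ 0), so for every y in C^4 the equation (I - K) x = y has a unique solution.

K has rank 2 and factors as K = U V^T = u1 v1^T + u2 v2^T with u1 = (-3, 1, -3, -1), v1 = (-1, -3, -2, -3), u2 = (-3, -3, 1, 0), v2 = (2, 1, 2, 0) (multiplying out reproduces the displayed K). The nonzero eigenvalues of U V^T coincide with those of the 2 x 2 matrix G = V^T U = [[v1·u1, v1·u2], [v2·u1, v2·u2]] = [[9, 10], [-11, -7]], and by the Sylvester determinant identity det(I_4 - U V^T) = det(I_2 - V^T U) = det([[-8, -10], [11, 8]]) = (-8)(8) - (-10)(11) = 46. (Direct check: I - K =
[[4, -6, 0, -9],
 [7, 7, 8, 3],
 [-5, -10, -7, -9],
 [-1, -3, -2, -2]]
has determinant 46.) The finite-dimensional Fredholm alternative says: either (I - K) is invertible, or ker(I - K) ≠ {0} and then range(I - K) = ker((I - K)^*)^⊥, with dim ker(I - K) = dim ker((I - K)^*). Since det(I - K) ≠ 0, 1 is not an eigenvalue of K and ker(I - K) = {0}, so we are in the first case: for every y there is a unique x = (I - K)^(-1) y. (Explicitly, by the Woodbury identity, (I - U V^T)^(-1) = I + U (I_2 - G)^(-1) V^T.)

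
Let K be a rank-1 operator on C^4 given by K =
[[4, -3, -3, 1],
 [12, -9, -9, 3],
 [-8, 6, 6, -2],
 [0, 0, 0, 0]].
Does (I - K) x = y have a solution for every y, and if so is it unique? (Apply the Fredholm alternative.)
(I - K) is singular (det(I - K) = 0, i.e. 1 ∈ sigma(K)). (I - K) x = y is solvable iff y ⊥ ker((I - K)^*) = span{(4, -3, -3, 1)}, i.e. iff 4y_1 - 3y_2 - 3y_3 + y_4 = 0. When solvable, the solutions are x = y + c·(1, 3, -2, 0), c arbitrary (ker(I - K) = span{(1, 3, -2, 0)}, dimension 1).

K has rank 1, so it is an outer product K = u v^T: every row of K is a multiple of one row vector. Reading off the entries, u = (1, 3, -2, 0) and v = (4, -3, -3, 1) (row i of K equals u_i·v^T). A rank-one matrix u v^T satisfies K u = u (v·u) and kills the (3)-dimensional subspace v^⊥, so its characteristic polynomial is lambda^3 (lambda - v·u) with v·u = tr K = 1. Hence the eigenvalues of I - K are 1 (multiplicity 3) and 1 - (1) = 0, so det(I - K) = 0. (Direct check: I - K =
[[-3, 3, 3, -1],
 [-12, 10, 9, -3],
 [8, -6, -5, 2],
 [0, 0, 0, 1]]
has determinant 0.) So 1 is an eigenvalue of K and (I - K) is not invertible. The finite-dimensional Fredholm alternative says: either (I - K) is invertible, or ker(I - K) ≠ {0} and then range(I - K) = ker((I - K)^*)^⊥, with dim ker(I - K) = dim ker((I - K)^*). We are in the second case, so we need both kernels. Kernel of I - K: (I - K) u = u - u (v·u) = u - u = 0, so ker(I - K) = span{u} = span{(1, 3, -2, 0)} (it is exactly 1-dimensional because rank(I - K) = 3). Kernel of the adjoint: K is real, so (I - K)^* = I - K^T = I - v u^T, and (I - v u^T) v = v - v (u·v) = 0; hence ker((I - K)^*) = span{v} = span{(4, -3, -3, 1)}. Therefore (I - K) x = y is solvable iff <y, v> = 0, i.e. iff 4y_1 - 3y_2 - 3y_3 + y_4 = 0. When this holds, K y = u (v·y) = 0, so (I - K) y = y and x = y is a particular solution; the full solution set is the line x = y + c·u = y + c·(1, 3, -2, 0), c ∈ C.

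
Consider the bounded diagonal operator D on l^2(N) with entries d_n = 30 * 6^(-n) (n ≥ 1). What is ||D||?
||D|| = 5 (attained at n = 1)

For D diagonal, ||D|| = sup_n |d_n|. The sequence d_n = 30 * 6^(-n) is positive and strictly decreasing (ratio 6^(-1) < 1), so the supremum is d_1 = 30/6 = 5. Hence ||D|| = 5.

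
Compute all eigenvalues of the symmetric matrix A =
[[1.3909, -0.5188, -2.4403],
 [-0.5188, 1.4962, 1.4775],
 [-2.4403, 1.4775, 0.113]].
sigma(A) ≈ {-2, 1, 4}

A is real symmetric, so its spectrum consists of real eigenvalues. Expanding the characteristic polynomial of the displayed matrix gives
  det(λ I - A) = p(λ) = λ^3 + (-3)λ^2 + (-6)λ + (8).
Solving p(λ) = 0 yields eigenvalues ≈ -2, 1, 4. (A is shown rounded to 4 decimals, so these recover the underlying integer eigenvalues to within that precision.)
Verification: the trace of A = 3 equals the sum of eigenvalues 3, and det(A) ≈ -8.0005 matches the eigenvalue product -8.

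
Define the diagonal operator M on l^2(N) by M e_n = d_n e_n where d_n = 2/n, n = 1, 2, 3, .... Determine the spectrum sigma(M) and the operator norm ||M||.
sigma(M) = {2/n : n ≥ 1} ∪ {0}; ||M|| = 2

A bounded diagonal operator on l^2 with diagonal entries d_n has spectrum equal to the closure of {d_n : n ≥ 1}: every d_n is an eigenvalue (with eigenvector e_n), so {d_n} ⊂ sigma(M); the spectrum is closed, so its closure is too; and for lambda not in the closure, (M - lambda I) has bounded inverse (the diagonal entries 1/(d_n - lambda) are bounded). For our sequence d_n = 2/n, n = 1, 2, 3, ...:
  - {d_n} = {2/n : n ≥ 1}; the only limit point is 0
  - closure = {2/n : n ≥ 1} ∪ {0}
For the norm: a diagonal operator has ||M|| = sup_n |d_n|. Here d_n = 2/n is positive and decreasing, so sup_n |d_n| = d_1 = 2. So ||M|| = 2.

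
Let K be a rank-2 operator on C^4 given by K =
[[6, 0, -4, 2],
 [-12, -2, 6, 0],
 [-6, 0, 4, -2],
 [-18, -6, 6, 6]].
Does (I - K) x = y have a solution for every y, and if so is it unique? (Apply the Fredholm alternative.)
(I - K) is invertible (det(I - K) = 63 ≠ 0), so for every y in C^4 the equation (I - K) x = y has a unique solution.

K has rank 2 and factors as K = U V^T = u1 v1^T + u2 v2^T with u1 = (2, -3, -2, -3), v1 = (3, 0, -2, 1), u2 = (0, -1, 0, -3), v2 = (3, 2, 0, -3) (multiplying out reproduces the displayed K). The nonzero eigenvalues of U V^T coincide with those of the 2 x 2 matrix G = V^T U = [[v1·u1, v1·u2], [v2·u1, v2·u2]] = [[7, -3], [9, 7]], and by the Sylvester determinant identity det(I_4 - U V^T) = det(I_2 - V^T U) = det([[-6, 3], [-9, -6]]) = (-6)(-6) - (3)(-9) = 63. (Direct check: I - K =
[[-5, 0, 4, -2],
 [12, 3, -6, 0],
 [6, 0, -3, 2],
 [18, 6, -6, -5]]
has determinant 63.) The finite-dimensional Fredholm alternative says: either (I - K) is invertible, or ker(I - K) ≠ {0} and then range(I - K) = ker((I - K)^*)^⊥, with dim ker(I - K) = dim ker((I - K)^*). Since det(I - K) ≠ 0, 1 is not an eigenvalue of K and ker(I - K) = {0}, so we are in the first case: for every y there is a unique x = (I - K)^(-1) y. (Explicitly, by the Woodbury identity, (I - U V^T)^(-1) = I + U (I_2 - G)^(-1) V^T.)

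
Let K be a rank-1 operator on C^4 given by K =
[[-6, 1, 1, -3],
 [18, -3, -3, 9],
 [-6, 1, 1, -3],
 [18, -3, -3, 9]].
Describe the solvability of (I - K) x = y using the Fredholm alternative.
(I - K) is singular (det(I - K) = 0, i.e. 1 ∈ sigma(K)). (I - K) x = y is solvable iff y ⊥ ker((I - K)^*) = span{(-6, 1, 1, -3)}, i.e. iff -6y_1 + y_2 + y_3 - 3y_4 = 0. When solvable, the solutions are x = y + c·(1, -3, 1, -3), c arbitrary (ker(I - K) = span{(1, -3, 1, -3)}, dimension 1).

K has rank 1, so it is an outer product K = u v^T: every row of K is a multiple of one row vector. Reading off the entries, u = (1, -3, 1, -3) and v = (-6, 1, 1, -3) (row i of K equals u_i·v^T). A rank-one matrix u v^T satisfies K u = u (v·u) and kills the (3)-dimensional subspace v^⊥, so its characteristic polynomial is lambda^3 (lambda - v·u) with v·u = tr K = 1. Hence the eigenvalues of I - K are 1 (multiplicity 3) and 1 - (1) = 0, so det(I - K) = 0. (Direct check: I - K =
[[7, -1, -1, 3],
 [-18, 4, 3, -9],
 [6, -1, 0, 3],
 [-18, 3, 3, -8]]
has determinant 0.) So 1 is an eigenvalue of K and (I - K) is not invertible. The finite-dimensional Fredholm alternative says: either (I - K) is invertible, or ker(I - K) ≠ {0} and then range(I - K) = ker((I - K)^*)^⊥, with dim ker(I - K) = dim ker((I - K)^*). We are in the second case, so we need both kernels. Kernel of I - K: (I - K) u = u - u (v·u) = u - u = 0, so ker(I - K) = span{u} = span{(1, -3, 1, -3)} (it is exactly 1-dimensional because rank(I - K) = 3). Kernel of the adjoint: K is real, so (I - K)^* = I - K^T = I - v u^T, and (I - v u^T) v = v - v (u·v) = 0; hence ker((I - K)^*) = span{v} = span{(-6, 1, 1, -3)}. Therefore (I - K) x = y is solvable iff <y, v> = 0, i.e. iff -6y_1 + y_2 + y_3 - 3y_4 = 0. When this holds, K y = u (v·y) = 0, so (I - K) y = y and x = y is a particular solution; the full solution set is the line x = y + c·u = y + c·(1, -3, 1, -3), c ∈ C.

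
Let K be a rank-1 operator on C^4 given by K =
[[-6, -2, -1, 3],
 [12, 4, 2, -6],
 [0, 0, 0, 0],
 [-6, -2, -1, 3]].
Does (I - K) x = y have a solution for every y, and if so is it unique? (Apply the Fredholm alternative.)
(I - K) is singular (det(I - K) = 0, i.e. 1 ∈ sigma(K)). (I - K) x = y is solvable iff y ⊥ ker((I - K)^*) = span{(-6, -2, -1, 3)}, i.e. iff -6y_1 - 2y_2 - y_3 + 3y_4 = 0. When solvable, the solutions are x = y + c·(1, -2, 0, 1), c arbitrary (ker(I - K) = span{(1, -2, 0, 1)}, dimension 1).

K has rank 1, so it is an outer product K = u v^T: every row of K is a multiple of one row vector. Reading off the entries, u = (1, -2, 0, 1) and v = (-6, -2, -1, 3) (row i of K equals u_i·v^T). A rank-one matrix u v^T satisfies K u = u (v·u) and kills the (3)-dimensional subspace v^⊥, so its characteristic polynomial is lambda^3 (lambda - v·u) with v·u = tr K = 1. Hence the eigenvalues of I - K are 1 (multiplicity 3) and 1 - (1) = 0, so det(I - K) = 0. (Direct check: I - K =
[[7, 2, 1, -3],
 [-12, -3, -2, 6],
 [0, 0, 1, 0],
 [6, 2, 1, -2]]
has determinant 0.) So 1 is an eigenvalue of K and (I - K) is not invertible. The finite-dimensional Fredholm alternative says: either (I - K) is invertible, or ker(I - K) ≠ {0} and then range(I - K) = ker((I - K)^*)^⊥, with dim ker(I - K) = dim ker((I - K)^*). We are in the second case, so we need both kernels. Kernel of I - K: (I - K) u = u - u (v·u) = u - u = 0, so ker(I - K) = span{u} = span{(1, -2, 0, 1)} (it is exactly 1-dimensional because rank(I - K) = 3). Kernel of the adjoint: K is real, so (I - K)^* = I - K^T = I - v u^T, and (I - v u^T) v = v - v (u·v) = 0; hence ker((I - K)^*) = span{v} = span{(-6, -2, -1, 3)}. Therefore (I - K) x = y is solvable iff <y, v> = 0, i.e. iff -6y_1 - 2y_2 - y_3 + 3y_4 = 0. When this holds, K y = u (v·y) = 0, so (I - K) y = y and x = y is a particular solution; the full solution set is the line x = y + c·u = y + c·(1, -2, 0, 1), c ∈ C.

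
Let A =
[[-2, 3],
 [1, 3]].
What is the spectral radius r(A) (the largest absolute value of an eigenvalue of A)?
r(A) = (1 + sqrt(37))/2 ≈ 3.5414

The eigenvalues of A are the roots of its characteristic polynomial. With M = A (coefficients from the trace and determinant):
  p(λ) = det(λ I - M) = λ^2 - λ - 9.
For λ^2 - λ - 9 the discriminant is 37. It is nonnegative but not a perfect square, so the roots are real and irrational: λ = (1 ± sqrt(37))/2 ≈ 3.5414, -2.5414.
Thus the eigenvalues (to 4 decimals) are 3.5414 (modulus 3.5414); -2.5414 (modulus 2.5414). The spectral radius is the largest modulus: r(A) = (1 + sqrt(37))/2 ≈ 3.5414. (Cross-check: r(A) ≤ ||A||_2 ≈ 4.3196; equality holds whenever A is normal, though it can also hold for some non-normal A.)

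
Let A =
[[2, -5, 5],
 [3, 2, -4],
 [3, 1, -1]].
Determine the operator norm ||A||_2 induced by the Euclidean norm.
||A||_2 ≈ 8.4104 (= sqrt(largest eigenvalue of A^T A))

||A||_2 = sigma_max(A) = sqrt(lambda_max(A^T A)). Form the symmetric matrix M = A^T A =
[[22, -1, -5],
 [-1, 30, -34],
 [-5, -34, 42]].
Its characteristic polynomial (trace, sum of principal 2x2 minors, determinant of M give the coefficients) is
  p(λ) = det(λ I - M) = λ^3 - 94λ^2 + 1662λ - 1156.
No integer candidate from the rational root theorem (±divisors of 1156) is a root, so the roots are irrational. The cubic discriminant is Δ = 5417880608 > 0, so there are three distinct real roots. p(0) = -1156 and p(1) = 413 have opposite signs, so a root lies in (0, 1); Newton's method refines it to λ ≈ 0.7251. p(22) = 560 and p(23) = -489 have opposite signs, so a root lies in (22, 23); Newton's method refines it to λ ≈ 22.5401. p(70) = -2416 and p(71) = 903 have opposite signs, so a root lies in (70, 71); Newton's method refines it to λ ≈ 70.7348. Check (Vieta): the three roots sum to 94, matching tr M = 94.
So the eigenvalues of A^T A are ≈ 0.7251, 22.5401, 70.7348 (all ≥ 0, as they must be for A^T A). The largest is λ_max ≈ 70.7348, hence ||A||_2 = sqrt(λ_max) ≈ 8.4104.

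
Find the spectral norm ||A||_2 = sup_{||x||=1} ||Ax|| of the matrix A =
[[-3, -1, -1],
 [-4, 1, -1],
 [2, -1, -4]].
||A||_2 ≈ 5.4344 (= sqrt(largest eigenvalue of A^T A))

||A||_2 = sigma_max(A) = sqrt(lambda_max(A^T A)). Form the symmetric matrix M = A^T A =
[[29, -3, -1],
 [-3, 3, 4],
 [-1, 4, 18]].
Its characteristic polynomial (trace, sum of principal 2x2 minors, determinant of M give the coefficients) is
  p(λ) = det(λ I - M) = λ^3 - 50λ^2 + 637λ - 961.
No integer candidate from the rational root theorem (±divisors of 961) is a root, so the roots are irrational. The cubic discriminant is Δ = 26029321 > 0, so there are three distinct real roots. p(1) = -373 and p(2) = 121 have opposite signs, so a root lies in (1, 2); Newton's method refines it to λ ≈ 1.7373. p(18) = 137 and p(19) = -49 have opposite signs, so a root lies in (18, 19); Newton's method refines it to λ ≈ 18.7305. p(29) = -149 and p(30) = 149 have opposite signs, so a root lies in (29, 30); Newton's method refines it to λ ≈ 29.5322. Check (Vieta): the three roots sum to 50, matching tr M = 50.
So the eigenvalues of A^T A are ≈ 1.7373, 18.7305, 29.5322 (all ≥ 0, as they must be for A^T A). The largest is λ_max ≈ 29.5322, hence ||A||_2 = sqrt(λ_max) ≈ 5.4344.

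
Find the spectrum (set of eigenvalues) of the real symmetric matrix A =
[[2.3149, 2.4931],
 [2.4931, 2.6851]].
sigma(A) ≈ {0, 5}

A is real symmetric, so its spectrum consists of real eigenvalues. Expanding the characteristic polynomial of the displayed matrix gives
  det(λ I - A) = p(λ) = λ^2 + (-5)λ + (0).
Solving p(λ) = 0 yields eigenvalues ≈ 0, 5. (A is shown rounded to 4 decimals, so these recover the underlying integer eigenvalues to within that precision.)
Verification: the trace of A = 5 equals the sum of eigenvalues 5, and det(A) ≈ 0.0002 matches the eigenvalue product 0.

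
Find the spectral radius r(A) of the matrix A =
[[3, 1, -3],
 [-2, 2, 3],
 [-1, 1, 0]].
r(A) = (2 + sqrt(20))/2 ≈ 3.2361

The eigenvalues of A are the roots of its characteristic polynomial. With M = A (coefficients from the trace, the sum of principal 2x2 minors, and det A):
  p(λ) = det(λ I - M) = λ^3 - 5λ^2 + 2λ + 12.
By the rational root theorem any rational root is an integer divisor of 12. Testing λ = 3: p(3) = 27 - 45 + 6 + 12 = 0, so λ = 3 is a root. Dividing out (λ - 3) leaves p(λ) = (λ - 3)(λ^2 - 2λ - 4). For λ^2 - 2λ - 4 the discriminant is 20. It is nonnegative but not a perfect square, so the roots are real and irrational: λ = (2 ± sqrt(20))/2 ≈ 3.2361, -1.2361.
Thus the eigenvalues (to 4 decimals) are 3.2361 (modulus 3.2361); -1.2361 (modulus 1.2361); 3 (modulus 3). The spectral radius is the largest modulus: r(A) = (2 + sqrt(20))/2 ≈ 3.2361. (Cross-check: r(A) ≤ ||A||_2 ≈ 5.6242; equality holds whenever A is normal, though it can also hold for some non-normal A.)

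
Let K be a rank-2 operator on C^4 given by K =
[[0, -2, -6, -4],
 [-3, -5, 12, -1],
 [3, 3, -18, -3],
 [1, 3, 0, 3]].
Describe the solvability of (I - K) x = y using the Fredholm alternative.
(I - K) is invertible (det(I - K) = 25 ≠ 0), so for every y in C^4 the equation (I - K) x = y has a unique solution.

K has rank 2 and factors as K = U V^T = u1 v1^T + u2 v2^T with u1 = (0, 3, -3, -1), v1 = (-1, -2, 3, -1), u2 = (2, -1, 3, -1), v2 = (0, -1, -3, -2) (multiplying out reproduces the displayed K). The nonzero eigenvalues of U V^T coincide with those of the 2 x 2 matrix G = V^T U = [[v1·u1, v1·u2], [v2·u1, v2·u2]] = [[-14, 10], [8, -6]], and by the Sylvester determinant identity det(I_4 - U V^T) = det(I_2 - V^T U) = det([[15, -10], [-8, 7]]) = (15)(7) - (-10)(-8) = 25. (Direct check: I - K =
[[1, 2, 6, 4],
 [3, 6, -12, 1],
 [-3, -3, 19, 3],
 [-1, -3, 0, -2]]
has determinant 25.) The finite-dimensional Fredholm alternative says: either (I - K) is invertible, or ker(I - K) ≠ {0} and then range(I - K) = ker((I - K)^*)^⊥, with dim ker(I - K) = dim ker((I - K)^*). Since det(I - K) ≠ 0, 1 is not an eigenvalue of K and ker(I - K) = {0}, so we are in the first case: for every y there is a unique x = (I - K)^(-1) y. (Explicitly, by the Woodbury identity, (I - U V^T)^(-1) = I + U (I_2 - G)^(-1) V^T.)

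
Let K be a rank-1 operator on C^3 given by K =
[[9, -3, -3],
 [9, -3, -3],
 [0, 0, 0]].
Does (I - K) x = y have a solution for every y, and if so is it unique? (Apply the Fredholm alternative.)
(I - K) is invertible (det(I - K) = -5 ≠ 0), so for every y in C^3 the equation (I - K) x = y has a unique solution.

K has rank 1, so it is an outer product K = u v^T: every row of K is a multiple of one row vector. Reading off the entries, u = (3, 3, 0) and v = (3, -1, -1) (row i of K equals u_i·v^T). A rank-one matrix u v^T satisfies K u = u (v·u) and kills the (2)-dimensional subspace v^⊥, so its characteristic polynomial is lambda^2 (lambda - v·u) with v·u = tr K = 6. Hence the eigenvalues of I - K are 1 (multiplicity 2) and 1 - (6) = -5, so det(I - K) = -5. (Direct check: I - K =
[[-8, 3, 3],
 [-9, 4, 3],
 [0, 0, 1]]
has determinant -5.) The finite-dimensional Fredholm alternative says: either (I - K) is invertible, or ker(I - K) ≠ {0} and then range(I - K) = ker((I - K)^*)^⊥, with dim ker(I - K) = dim ker((I - K)^*). Since det(I - K) ≠ 0, 1 is not an eigenvalue of K and ker(I - K) = {0}, so we are in the first case: for every y there is a unique x = (I - K)^(-1) y. Explicitly, by the Sherman–Morrison formula, (I - u v^T)^(-1) = I + u v^T/(1 - v·u), i.e. (I - K)^(-1) = I + K/(-5).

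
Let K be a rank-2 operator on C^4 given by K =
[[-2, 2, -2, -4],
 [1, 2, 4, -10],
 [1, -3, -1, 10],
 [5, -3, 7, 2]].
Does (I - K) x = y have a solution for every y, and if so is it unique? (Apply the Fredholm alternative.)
(I - K) is invertible (det(I - K) = -74 ≠ 0), so for every y in C^4 the equation (I - K) x = y has a unique solution.

K has rank 2 and factors as K = U V^T = u1 v1^T + u2 v2^T with u1 = (-2, -2, 3, 3), v1 = (1, -1, 1, 2), u2 = (0, 3, -2, 2), v2 = (1, 0, 2, -2) (multiplying out reproduces the displayed K). The nonzero eigenvalues of U V^T coincide with those of the 2 x 2 matrix G = V^T U = [[v1·u1, v1·u2], [v2·u1, v2·u2]] = [[9, -1], [-2, -8]], and by the Sylvester determinant identity det(I_4 - U V^T) = det(I_2 - V^T U) = det([[-8, 1], [2, 9]]) = (-8)(9) - (1)(2) = -74. (Direct check: I - K =
[[3, -2, 2, 4],
 [-1, -1, -4, 10],
 [-1, 3, 2, -10],
 [-5, 3, -7, -1]]
has determinant -74.) The finite-dimensional Fredholm alternative says: either (I - K) is invertible, or ker(I - K) ≠ {0} and then range(I - K) = ker((I - K)^*)^⊥, with dim ker(I - K) = dim ker((I - K)^*). Since det(I - K) ≠ 0, 1 is not an eigenvalue of K and ker(I - K) = {0}, so we are in the first case: for every y there is a unique x = (I - K)^(-1) y. (Explicitly, by the Woodbury identity, (I - U V^T)^(-1) = I + U (I_2 - G)^(-1) V^T.)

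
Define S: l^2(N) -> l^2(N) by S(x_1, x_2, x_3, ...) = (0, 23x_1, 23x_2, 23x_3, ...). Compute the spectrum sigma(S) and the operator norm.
sigma(S) = closed disk {z in C : |z| ≤ 23}; ||S|| = 23

Note S = 23·U where U is the unit right shift (U x)_k = x_{k-1} (with x_0 := 0); so ||S|| = 23||U|| and sigma(S) = 23·sigma(U). ||S x||^2 = sum_{k≥1} |23x_k|^2 = 529||x||^2, so ||S|| = 23 and sigma(S) ⊂ {|z| ≤ 23}. For any |lambda| < 23, the equation (S - lambda I) x = 0 forces x_1 = 0, then 23x_k = lambda x_{k+1} ⇒ x = 0, so S has no eigenvalues. But (S - lambda I) is not surjective for |lambda| < 23: solving (S - lambda I) x = e_1 would require x_n proportional to (lambda/23)^(-n), which is not in l^2. So every |lambda| < 23 lies in the residual spectrum. The boundary |lambda| = 23 is in the approximate point spectrum (the spectrum is closed). Hence sigma(S) is the closed disk of radius 23.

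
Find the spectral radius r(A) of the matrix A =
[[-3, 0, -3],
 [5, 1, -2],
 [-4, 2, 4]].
r(A) ≈ 4.8076

The eigenvalues of A are the roots of its characteristic polynomial. With M = A (coefficients from the trace, the sum of principal 2x2 minors, and det A):
  p(λ) = det(λ I - M) = λ^3 - 2λ^2 - 19λ + 66.
No integer candidate from the rational root theorem (±divisors of 66) is a root, so the roots are irrational. The cubic discriminant is Δ = -41476 < 0, so there is one real root and a complex-conjugate pair. p(-5) = -14 and p(-4) = 46 have opposite signs, so a root lies in (-5, -4); Newton's method refines it to λ ≈ -4.8076. Dividing out (λ - (-4.8076)) leaves approximately λ^2 - 6.8076λ + 13.7283. For λ^2 - 6.8076λ + 13.7283 the discriminant is -8.5696. It is negative, so the remaining roots are the complex-conjugate pair λ ≈ 3.4038 ± 1.4637i. Their product equals the constant term, so |λ|^2 ≈ 13.7283 and |λ| ≈ 3.7052.
Thus the eigenvalues (to 4 decimals) are -4.8076 (modulus 4.8076); 3.4038 ± 1.4637i (modulus 3.7052). The spectral radius is the largest modulus: r(A) ≈ 4.8076. (Cross-check: r(A) ≤ ||A||_2 ≈ 7.7487; equality holds whenever A is normal, though it can also hold for some non-normal A.)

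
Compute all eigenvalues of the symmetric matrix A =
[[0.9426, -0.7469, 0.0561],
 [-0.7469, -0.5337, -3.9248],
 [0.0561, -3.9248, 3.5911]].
sigma(A) ≈ {-3, 1, 6}

A is real symmetric, so its spectrum consists of real eigenvalues. Expanding the characteristic polynomial of the displayed matrix gives
  det(λ I - A) = p(λ) = λ^3 + (-4)λ^2 + (-15)λ + (18).
Solving p(λ) = 0 yields eigenvalues ≈ -3, 1, 6. (A is shown rounded to 4 decimals, so these recover the underlying integer eigenvalues to within that precision.)
Verification: the trace of A = 4 equals the sum of eigenvalues 4, and det(A) ≈ -17.9992 matches the eigenvalue product -18.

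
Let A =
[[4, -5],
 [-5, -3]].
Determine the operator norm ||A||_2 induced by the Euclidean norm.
||A||_2 = sqrt((75 + sqrt(149))/2) ≈ 6.6033 (= sqrt(largest eigenvalue of A^T A))

||A||_2 = sigma_max(A) = sqrt(lambda_max(A^T A)). Form the symmetric matrix M = A^T A =
[[41, -5],
 [-5, 34]].
Its characteristic polynomial (trace, determinant of M give the coefficients) is
  p(λ) = det(λ I - M) = λ^2 - 75λ + 1369.
For λ^2 - 75λ + 1369 the discriminant is 149. It is nonnegative but not a perfect square, so the roots are real and irrational: λ = (75 ± sqrt(149))/2 ≈ 43.6033, 31.3967.
So the eigenvalues of A^T A are ≈ 31.3967, 43.6033 (all ≥ 0, as they must be for A^T A). The largest is λ_max = (75 + sqrt(149))/2 ≈ 43.6033, hence ||A||_2 = sqrt(λ_max) = sqrt((75 + sqrt(149))/2) ≈ 6.6033.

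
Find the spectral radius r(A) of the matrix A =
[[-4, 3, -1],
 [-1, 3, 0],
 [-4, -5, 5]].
r(A) ≈ 5.1597

The eigenvalues of A are the roots of its characteristic polynomial. With M = A (coefficients from the trace, the sum of principal 2x2 minors, and det A):
  p(λ) = det(λ I - M) = λ^3 - 4λ^2 - 18λ + 62.
No integer candidate from the rational root theorem (±divisors of 62) is a root, so the roots are irrational. The cubic discriminant is Δ = 20948 > 0, so there are three distinct real roots. p(-5) = -73 and p(-4) = 6 have opposite signs, so a root lies in (-5, -4); Newton's method refines it to λ ≈ -4.0945. p(2) = 18 and p(3) = -1 have opposite signs, so a root lies in (2, 3); Newton's method refines it to λ ≈ 2.9347. p(5) = -3 and p(6) = 26 have opposite signs, so a root lies in (5, 6); Newton's method refines it to λ ≈ 5.1597. Check (Vieta): the three roots sum to 4, matching tr M = 4.
Thus the eigenvalues (to 4 decimals) are -4.0945 (modulus 4.0945); 2.9347 (modulus 2.9347); 5.1597 (modulus 5.1597). The spectral radius is the largest modulus: r(A) ≈ 5.1597. (Cross-check: r(A) ≤ ||A||_2 ≈ 8.311; equality holds whenever A is normal, though it can also hold for some non-normal A.)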